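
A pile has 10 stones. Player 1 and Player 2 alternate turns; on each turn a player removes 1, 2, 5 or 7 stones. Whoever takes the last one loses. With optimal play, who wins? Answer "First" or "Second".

i:   0  1  2  3  4  5  6  7  8  9 10
     W  L  W  W  L  W  W  L  W  W  L
Position 10 is L, so the second player wins.

Second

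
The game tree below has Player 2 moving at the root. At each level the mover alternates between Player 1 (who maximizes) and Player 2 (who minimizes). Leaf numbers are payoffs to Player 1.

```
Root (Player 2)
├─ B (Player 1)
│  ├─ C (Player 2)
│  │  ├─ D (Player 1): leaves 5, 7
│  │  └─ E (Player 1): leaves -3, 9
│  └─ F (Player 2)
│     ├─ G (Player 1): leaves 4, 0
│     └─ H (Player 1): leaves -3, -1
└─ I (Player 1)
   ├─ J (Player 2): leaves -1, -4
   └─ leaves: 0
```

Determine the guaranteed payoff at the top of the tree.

D (Player 1): max(5, 7) = 7
E (Player 1): max(-3, 9) = 9
C (Player 2): min(7, 9) = 7
G (Player 1): max(4, 0) = 4
H (Player 1): max(-3, -1) = -1
F (Player 2): min(4, -1) = -1
B (Player 1): max(7, -1) = 7
J (Player 2): min(-1, -4) = -4
I (Player 1): max(-4, 0) = 0
Root (Player 2): min(7, 0) = 0

0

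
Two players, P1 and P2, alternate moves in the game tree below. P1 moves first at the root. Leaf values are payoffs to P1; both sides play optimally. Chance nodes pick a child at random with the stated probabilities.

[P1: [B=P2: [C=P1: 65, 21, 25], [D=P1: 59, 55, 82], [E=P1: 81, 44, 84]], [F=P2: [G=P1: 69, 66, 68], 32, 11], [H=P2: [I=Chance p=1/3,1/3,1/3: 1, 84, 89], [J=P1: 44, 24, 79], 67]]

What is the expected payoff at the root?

C (P1): max(65, 21, 25) = 65
D (P1): max(59, 55, 82) = 82
E (P1): max(81, 44, 84) = 84
B (P2): min(65, 82, 84) = 65
G (P1): max(69, 66, 68) = 69
F (P2): min(69, 32, 11) = 11
I (Chance): 1/3·1 + 1/3·84 + 1/3·89 = 58
J (P1): max(44, 24, 79) = 79
H (P2): min(58, 79, 67) = 58
Root (P1): max(65, 11, 58) = 65

65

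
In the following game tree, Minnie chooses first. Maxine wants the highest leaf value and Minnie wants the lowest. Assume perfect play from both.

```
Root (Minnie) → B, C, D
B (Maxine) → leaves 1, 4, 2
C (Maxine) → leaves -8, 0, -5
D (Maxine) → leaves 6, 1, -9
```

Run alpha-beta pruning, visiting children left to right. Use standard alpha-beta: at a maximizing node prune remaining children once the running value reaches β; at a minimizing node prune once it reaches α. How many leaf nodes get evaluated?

7

B [α=-∞,β=+∞]: v=4
C [α=-∞,β=4]: v=0
D [α=-∞,β=0]: v=6 after child 1 ≥ β → β-cutoff, skip 2
Root [α=-∞,β=+∞]: v=0
Leaves evaluated: 7 of 9.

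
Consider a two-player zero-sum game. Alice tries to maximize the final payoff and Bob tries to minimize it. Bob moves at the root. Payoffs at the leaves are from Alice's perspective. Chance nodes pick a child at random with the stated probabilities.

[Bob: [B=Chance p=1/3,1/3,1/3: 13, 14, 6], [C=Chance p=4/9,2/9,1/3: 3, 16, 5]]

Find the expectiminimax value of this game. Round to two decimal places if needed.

B (Chance): 1/3·13 + 1/3·14 + 1/3·6 = 11
C (Chance): 4/9·3 + 2/9·16 + 1/3·5 = 6.56
Root (Bob): min(11, 6.56) = 6.56

6.56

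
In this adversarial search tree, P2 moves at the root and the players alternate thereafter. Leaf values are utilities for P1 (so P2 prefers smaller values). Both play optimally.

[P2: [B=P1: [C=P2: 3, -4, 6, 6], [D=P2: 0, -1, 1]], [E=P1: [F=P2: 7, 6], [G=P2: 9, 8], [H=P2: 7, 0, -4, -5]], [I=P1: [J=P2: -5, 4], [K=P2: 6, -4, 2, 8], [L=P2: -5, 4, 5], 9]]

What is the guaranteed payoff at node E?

F: min(7, 6) = 6
G: min(9, 8) = 8
H: min(7, 0, -4, -5) = -5
E: max(6, 8, -5) = 8

8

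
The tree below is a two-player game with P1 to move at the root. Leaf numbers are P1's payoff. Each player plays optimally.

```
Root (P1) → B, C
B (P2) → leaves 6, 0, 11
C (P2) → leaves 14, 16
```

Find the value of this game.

B (P2): min(6, 0, 11) = 0
C (P2): min(14, 16) = 14
Root (P1): max(0, 14) = 14

14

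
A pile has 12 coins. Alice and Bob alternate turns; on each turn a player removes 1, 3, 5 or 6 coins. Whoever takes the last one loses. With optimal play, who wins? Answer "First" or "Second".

Mark each pile size as W (mover wins) or L (mover loses):
i:   0  1  2  3  4  5  6  7  8  9 10 11 12
     W  L  W  L  W  L  W  W  W  W  W  W  L
Position 12 is L, so the second player wins.

Second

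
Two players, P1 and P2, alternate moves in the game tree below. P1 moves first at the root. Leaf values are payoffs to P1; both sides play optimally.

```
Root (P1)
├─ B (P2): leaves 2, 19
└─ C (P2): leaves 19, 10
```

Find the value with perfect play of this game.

B (P2): min(2, 19) = 2
C (P2): min(19, 10) = 10
Root (P1): max(2, 10) = 10

10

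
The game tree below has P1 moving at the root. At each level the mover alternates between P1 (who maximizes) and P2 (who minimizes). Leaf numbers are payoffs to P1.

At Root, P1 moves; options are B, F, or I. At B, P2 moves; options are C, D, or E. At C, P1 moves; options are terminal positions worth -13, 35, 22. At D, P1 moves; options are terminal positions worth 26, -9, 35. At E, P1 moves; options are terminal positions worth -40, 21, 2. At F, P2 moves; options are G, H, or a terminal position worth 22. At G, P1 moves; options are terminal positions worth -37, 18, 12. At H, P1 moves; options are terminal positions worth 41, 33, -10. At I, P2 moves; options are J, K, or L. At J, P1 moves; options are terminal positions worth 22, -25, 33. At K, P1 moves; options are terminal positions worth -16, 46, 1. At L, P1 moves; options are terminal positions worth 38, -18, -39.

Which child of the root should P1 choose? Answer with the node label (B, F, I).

C (P1): max(-13, 35, 22) = 35
D (P1): max(26, -9, 35) = 35
E (P1): max(-40, 21, 2) = 21
B (P2): min(35, 35, 21) = 21
G (P1): max(-37, 18, 12) = 18
H (P1): max(41, 33, -10) = 41
F (P2): min(18, 41, 22) = 18
J (P1): max(22, -25, 33) = 33
K (P1): max(-16, 46, 1) = 46
L (P1): max(38, -18, -39) = 38
I (P2): min(33, 46, 38) = 33
Root (P1): max(21, 18, 33) = 33
P1 picks the child with the highest value: I (value 33).

I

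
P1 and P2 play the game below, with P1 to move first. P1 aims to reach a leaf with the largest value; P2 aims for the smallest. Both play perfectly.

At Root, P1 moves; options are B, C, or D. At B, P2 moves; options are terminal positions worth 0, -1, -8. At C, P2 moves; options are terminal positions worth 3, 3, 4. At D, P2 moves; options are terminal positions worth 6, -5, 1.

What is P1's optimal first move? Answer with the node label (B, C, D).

C

B (P2): min(0, -1, -8) = -8
C (P2): min(3, 3, 4) = 3
D (P2): min(6, -5, 1) = -5
Root (P1): max(-8, 3, -5) = 3
P1 picks the child with the highest value: C (value 3).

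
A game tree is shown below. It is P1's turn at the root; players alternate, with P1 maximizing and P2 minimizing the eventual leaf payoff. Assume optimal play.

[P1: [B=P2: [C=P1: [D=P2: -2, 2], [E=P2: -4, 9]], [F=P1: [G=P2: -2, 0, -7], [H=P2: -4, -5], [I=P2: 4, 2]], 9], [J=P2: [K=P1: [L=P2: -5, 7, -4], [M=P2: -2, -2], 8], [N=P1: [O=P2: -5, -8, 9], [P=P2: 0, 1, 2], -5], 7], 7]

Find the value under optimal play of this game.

D (P2): min(-2, 2) = -2
E (P2): min(-4, 9) = -4
C (P1): max(-2, -4) = -2
G (P2): min(-2, 0, -7) = -7
H (P2): min(-4, -5) = -5
I (P2): min(4, 2) = 2
F (P1): max(-7, -5, 2) = 2
B (P2): min(-2, 2, 9) = -2
L (P2): min(-5, 7, -4) = -5
M (P2): min(-2, -2) = -2
K (P1): max(-5, -2, 8) = 8
O (P2): min(-5, -8, 9) = -8
P (P2): min(0, 1, 2) = 0
N (P1): max(-8, 0, -5) = 0
J (P2): min(8, 0, 7) = 0
Root (P1): max(-2, 0, 7) = 7

7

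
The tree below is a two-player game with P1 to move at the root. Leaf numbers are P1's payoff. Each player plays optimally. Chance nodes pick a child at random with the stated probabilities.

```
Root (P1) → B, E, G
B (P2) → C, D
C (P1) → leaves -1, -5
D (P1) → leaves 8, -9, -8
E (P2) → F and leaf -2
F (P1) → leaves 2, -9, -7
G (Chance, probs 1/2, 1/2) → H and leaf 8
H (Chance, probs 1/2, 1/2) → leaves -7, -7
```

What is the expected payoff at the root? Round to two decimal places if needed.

0.5

C (P1): max(-1, -5) = -1
D (P1): max(8, -9, -8) = 8
B (P2): min(-1, 8) = -1
F (P1): max(2, -9, -7) = 2
E (P2): min(2, -2) = -2
H (Chance): 1/2·-7 + 1/2·-7 = -7
G (Chance): 1/2·-7 + 1/2·8 = 0.5
Root (P1): max(-1, -2, 0.5) = 0.5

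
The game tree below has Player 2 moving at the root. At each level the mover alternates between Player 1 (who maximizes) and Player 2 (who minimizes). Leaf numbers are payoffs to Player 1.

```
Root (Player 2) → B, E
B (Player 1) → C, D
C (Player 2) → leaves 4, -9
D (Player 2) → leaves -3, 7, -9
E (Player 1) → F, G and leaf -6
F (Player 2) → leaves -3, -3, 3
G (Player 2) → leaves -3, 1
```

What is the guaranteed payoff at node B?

C: min(4, -9) = -9
D: min(-3, 7, -9) = -9
B: max(-9, -9) = -9

-9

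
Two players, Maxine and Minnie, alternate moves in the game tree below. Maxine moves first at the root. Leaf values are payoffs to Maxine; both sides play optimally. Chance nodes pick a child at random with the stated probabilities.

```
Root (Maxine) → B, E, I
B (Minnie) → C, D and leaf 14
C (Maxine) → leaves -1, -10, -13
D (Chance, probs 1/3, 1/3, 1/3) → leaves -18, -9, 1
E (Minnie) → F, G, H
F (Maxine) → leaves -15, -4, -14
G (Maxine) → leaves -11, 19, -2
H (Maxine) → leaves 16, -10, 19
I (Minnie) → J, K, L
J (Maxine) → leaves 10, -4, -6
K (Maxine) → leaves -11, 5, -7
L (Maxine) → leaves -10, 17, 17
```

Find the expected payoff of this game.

C (Maxine): max(-1, -10, -13) = -1
D (Chance): 1/3·-18 + 1/3·-9 + 1/3·1 = -8.67
B (Minnie): min(-1, -8.67, 14) = -8.67
F (Maxine): max(-15, -4, -14) = -4
G (Maxine): max(-11, 19, -2) = 19
H (Maxine): max(16, -10, 19) = 19
E (Minnie): min(-4, 19, 19) = -4
J (Maxine): max(10, -4, -6) = 10
K (Maxine): max(-11, 5, -7) = 5
L (Maxine): max(-10, 17, 17) = 17
I (Minnie): min(10, 5, 17) = 5
Root (Maxine): max(-8.67, -4, 5) = 5

5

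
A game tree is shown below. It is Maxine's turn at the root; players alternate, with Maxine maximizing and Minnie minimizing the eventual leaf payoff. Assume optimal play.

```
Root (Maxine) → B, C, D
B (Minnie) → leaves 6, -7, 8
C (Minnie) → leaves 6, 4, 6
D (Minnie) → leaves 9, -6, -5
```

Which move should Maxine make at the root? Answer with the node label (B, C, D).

B (Minnie): min(6, -7, 8) = -7
C (Minnie): min(6, 4, 6) = 4
D (Minnie): min(9, -6, -5) = -6
Root (Maxine): max(-7, 4, -6) = 4
Maxine picks the child with the highest value: C (value 4).

C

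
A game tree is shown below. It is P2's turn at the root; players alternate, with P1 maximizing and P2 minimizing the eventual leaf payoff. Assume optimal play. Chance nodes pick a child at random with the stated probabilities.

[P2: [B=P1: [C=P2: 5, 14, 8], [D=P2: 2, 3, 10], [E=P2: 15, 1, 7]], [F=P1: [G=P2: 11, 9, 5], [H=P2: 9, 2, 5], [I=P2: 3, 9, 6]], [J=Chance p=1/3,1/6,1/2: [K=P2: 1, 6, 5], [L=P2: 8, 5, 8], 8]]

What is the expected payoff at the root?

5

C (P2): min(5, 14, 8) = 5
D (P2): min(2, 3, 10) = 2
E (P2): min(15, 1, 7) = 1
B (P1): max(5, 2, 1) = 5
G (P2): min(11, 9, 5) = 5
H (P2): min(9, 2, 5) = 2
I (P2): min(3, 9, 6) = 3
F (P1): max(5, 2, 3) = 5
K (P2): min(1, 6, 5) = 1
L (P2): min(8, 5, 8) = 5
J (Chance): 1/3·1 + 1/6·5 + 1/2·8 = 5.17
Root (P2): min(5, 5, 5.17) = 5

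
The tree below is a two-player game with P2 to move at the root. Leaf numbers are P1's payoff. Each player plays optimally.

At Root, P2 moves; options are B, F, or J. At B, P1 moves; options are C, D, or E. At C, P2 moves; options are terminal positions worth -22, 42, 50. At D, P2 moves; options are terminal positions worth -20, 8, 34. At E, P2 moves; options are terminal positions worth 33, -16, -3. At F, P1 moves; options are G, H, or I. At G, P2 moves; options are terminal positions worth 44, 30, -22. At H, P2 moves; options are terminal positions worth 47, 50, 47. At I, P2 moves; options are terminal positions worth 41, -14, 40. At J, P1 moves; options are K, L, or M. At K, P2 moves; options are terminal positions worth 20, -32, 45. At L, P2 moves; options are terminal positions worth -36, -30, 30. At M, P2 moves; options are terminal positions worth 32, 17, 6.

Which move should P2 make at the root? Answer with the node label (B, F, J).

B

C (P2): min(-22, 42, 50) = -22
D (P2): min(-20, 8, 34) = -20
E (P2): min(33, -16, -3) = -16
B (P1): max(-22, -20, -16) = -16
G (P2): min(44, 30, -22) = -22
H (P2): min(47, 50, 47) = 47
I (P2): min(41, -14, 40) = -14
F (P1): max(-22, 47, -14) = 47
K (P2): min(20, -32, 45) = -32
L (P2): min(-36, -30, 30) = -36
M (P2): min(32, 17, 6) = 6
J (P1): max(-32, -36, 6) = 6
Root (P2): min(-16, 47, 6) = -16
P2 picks the child with the lowest value: B (value -16).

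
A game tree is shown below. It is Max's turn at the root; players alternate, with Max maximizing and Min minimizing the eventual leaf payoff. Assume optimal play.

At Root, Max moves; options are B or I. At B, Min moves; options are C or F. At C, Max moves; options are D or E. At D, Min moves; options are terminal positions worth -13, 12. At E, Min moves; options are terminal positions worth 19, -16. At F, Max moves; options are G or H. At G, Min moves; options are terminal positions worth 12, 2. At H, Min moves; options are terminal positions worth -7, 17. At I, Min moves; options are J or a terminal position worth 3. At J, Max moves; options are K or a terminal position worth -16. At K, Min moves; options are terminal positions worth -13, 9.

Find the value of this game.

-13

D (Min): min(-13, 12) = -13
E (Min): min(19, -16) = -16
C (Max): max(-13, -16) = -13
G (Min): min(12, 2) = 2
H (Min): min(-7, 17) = -7
F (Max): max(2, -7) = 2
B (Min): min(-13, 2) = -13
K (Min): min(-13, 9) = -13
J (Max): max(-13, -16) = -13
I (Min): min(-13, 3) = -13
Root (Max): max(-13, -13) = -13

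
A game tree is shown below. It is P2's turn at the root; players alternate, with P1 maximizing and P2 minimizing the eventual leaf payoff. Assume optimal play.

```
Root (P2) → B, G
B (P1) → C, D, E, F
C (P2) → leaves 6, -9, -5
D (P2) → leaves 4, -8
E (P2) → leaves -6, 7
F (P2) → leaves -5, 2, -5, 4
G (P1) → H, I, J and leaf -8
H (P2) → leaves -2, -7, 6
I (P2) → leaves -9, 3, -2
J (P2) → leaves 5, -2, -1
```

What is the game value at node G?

-2

H: min(-2, -7, 6) = -7
I: min(-9, 3, -2) = -9
J: min(5, -2, -1) = -2
G: max(-7, -9, -2, -8) = -2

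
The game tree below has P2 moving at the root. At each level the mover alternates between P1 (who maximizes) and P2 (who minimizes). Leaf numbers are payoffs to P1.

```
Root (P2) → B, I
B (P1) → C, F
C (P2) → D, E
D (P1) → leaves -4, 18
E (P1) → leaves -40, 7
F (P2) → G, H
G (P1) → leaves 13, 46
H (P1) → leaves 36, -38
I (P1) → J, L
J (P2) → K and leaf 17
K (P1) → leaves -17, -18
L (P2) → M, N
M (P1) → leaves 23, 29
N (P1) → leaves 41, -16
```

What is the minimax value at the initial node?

29

D (P1): max(-4, 18) = 18
E (P1): max(-40, 7) = 7
C (P2): min(18, 7) = 7
G (P1): max(13, 46) = 46
H (P1): max(36, -38) = 36
F (P2): min(46, 36) = 36
B (P1): max(7, 36) = 36
K (P1): max(-17, -18) = -17
J (P2): min(-17, 17) = -17
M (P1): max(23, 29) = 29
N (P1): max(41, -16) = 41
L (P2): min(29, 41) = 29
I (P1): max(-17, 29) = 29
Root (P2): min(36, 29) = 29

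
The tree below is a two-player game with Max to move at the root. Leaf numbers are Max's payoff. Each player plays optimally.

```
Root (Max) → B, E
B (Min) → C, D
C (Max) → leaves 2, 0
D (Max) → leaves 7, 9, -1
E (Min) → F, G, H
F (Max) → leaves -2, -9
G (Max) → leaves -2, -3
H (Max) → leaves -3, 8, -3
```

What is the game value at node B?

2

C: max(2, 0) = 2
D: max(7, 9, -1) = 9
B: min(2, 9) = 2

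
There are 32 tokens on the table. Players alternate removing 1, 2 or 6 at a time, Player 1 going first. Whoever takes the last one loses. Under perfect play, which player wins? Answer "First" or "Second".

Mark each pile size as W (mover wins) or L (mover loses):
i:   0  1  2  3  4  5  6  7  8  9 10 11 12 13 14 15 16 17 18 19 20 21 22 23 24 25 26 27 28 29 30 31 32
     W  L  W  W  L  W  W  W  L  W  W  L  W  W  W  L  W  W  L  W  W  W  L  W  W  L  W  W  W  L  W  W  L
Position 32 is L, so the second player wins.

Second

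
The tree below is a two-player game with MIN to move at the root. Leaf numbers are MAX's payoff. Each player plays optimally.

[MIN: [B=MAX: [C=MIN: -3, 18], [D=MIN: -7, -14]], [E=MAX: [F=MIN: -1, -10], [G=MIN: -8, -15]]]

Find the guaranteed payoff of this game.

C (MIN): min(-3, 18) = -3
D (MIN): min(-7, -14) = -14
B (MAX): max(-3, -14) = -3
F (MIN): min(-1, -10) = -10
G (MIN): min(-8, -15) = -15
E (MAX): max(-10, -15) = -10
Root (MIN): min(-3, -10) = -10

-10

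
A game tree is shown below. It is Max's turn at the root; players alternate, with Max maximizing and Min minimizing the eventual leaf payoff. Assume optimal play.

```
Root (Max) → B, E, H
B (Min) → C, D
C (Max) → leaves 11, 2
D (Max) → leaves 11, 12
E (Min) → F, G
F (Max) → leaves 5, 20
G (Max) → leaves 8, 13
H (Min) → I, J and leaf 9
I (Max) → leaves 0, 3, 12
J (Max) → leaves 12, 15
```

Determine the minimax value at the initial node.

C (Max): max(11, 2) = 11
D (Max): max(11, 12) = 12
B (Min): min(11, 12) = 11
F (Max): max(5, 20) = 20
G (Max): max(8, 13) = 13
E (Min): min(20, 13) = 13
I (Max): max(0, 3, 12) = 12
J (Max): max(12, 15) = 15
H (Min): min(12, 15, 9) = 9
Root (Max): max(11, 13, 9) = 13

13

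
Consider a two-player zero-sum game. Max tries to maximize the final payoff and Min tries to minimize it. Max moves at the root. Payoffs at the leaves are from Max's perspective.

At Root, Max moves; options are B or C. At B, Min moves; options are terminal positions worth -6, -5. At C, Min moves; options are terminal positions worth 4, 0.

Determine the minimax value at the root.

B (Min): min(-6, -5) = -6
C (Min): min(4, 0) = 0
Root (Max): max(-6, 0) = 0

0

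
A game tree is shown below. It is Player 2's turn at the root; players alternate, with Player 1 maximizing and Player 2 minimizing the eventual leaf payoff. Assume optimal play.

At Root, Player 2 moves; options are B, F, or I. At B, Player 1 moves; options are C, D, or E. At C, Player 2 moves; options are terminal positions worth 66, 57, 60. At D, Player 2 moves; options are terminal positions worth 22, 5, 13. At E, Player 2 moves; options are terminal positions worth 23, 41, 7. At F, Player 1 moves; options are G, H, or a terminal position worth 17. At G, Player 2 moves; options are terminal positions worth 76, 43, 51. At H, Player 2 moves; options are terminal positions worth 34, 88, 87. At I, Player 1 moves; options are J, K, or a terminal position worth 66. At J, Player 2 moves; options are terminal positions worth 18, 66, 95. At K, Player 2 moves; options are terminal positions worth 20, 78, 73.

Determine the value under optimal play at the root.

43

C (Player 2): min(66, 57, 60) = 57
D (Player 2): min(22, 5, 13) = 5
E (Player 2): min(23, 41, 7) = 7
B (Player 1): max(57, 5, 7) = 57
G (Player 2): min(76, 43, 51) = 43
H (Player 2): min(34, 88, 87) = 34
F (Player 1): max(43, 34, 17) = 43
J (Player 2): min(18, 66, 95) = 18
K (Player 2): min(20, 78, 73) = 20
I (Player 1): max(18, 20, 66) = 66
Root (Player 2): min(57, 43, 66) = 43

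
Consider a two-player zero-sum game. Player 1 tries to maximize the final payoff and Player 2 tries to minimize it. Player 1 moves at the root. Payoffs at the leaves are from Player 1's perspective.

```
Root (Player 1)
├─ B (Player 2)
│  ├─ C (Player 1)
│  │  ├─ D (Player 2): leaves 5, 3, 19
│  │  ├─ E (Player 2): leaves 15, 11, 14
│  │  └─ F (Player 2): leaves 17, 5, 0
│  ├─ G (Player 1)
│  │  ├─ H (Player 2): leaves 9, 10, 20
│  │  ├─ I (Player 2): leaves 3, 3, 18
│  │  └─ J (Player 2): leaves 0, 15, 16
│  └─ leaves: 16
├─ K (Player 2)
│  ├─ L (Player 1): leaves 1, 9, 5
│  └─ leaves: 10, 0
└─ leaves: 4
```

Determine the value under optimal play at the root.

D (Player 2): min(5, 3, 19) = 3
E (Player 2): min(15, 11, 14) = 11
F (Player 2): min(17, 5, 0) = 0
C (Player 1): max(3, 11, 0) = 11
H (Player 2): min(9, 10, 20) = 9
I (Player 2): min(3, 3, 18) = 3
J (Player 2): min(0, 15, 16) = 0
G (Player 1): max(9, 3, 0) = 9
B (Player 2): min(11, 9, 16) = 9
L (Player 1): max(1, 9, 5) = 9
K (Player 2): min(9, 10, 0) = 0
Root (Player 1): max(9, 0, 4) = 9

9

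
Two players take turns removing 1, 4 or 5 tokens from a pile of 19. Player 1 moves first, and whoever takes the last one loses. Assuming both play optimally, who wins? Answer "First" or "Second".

Second

W/L table (W = player to move can force a win):
i:   0  1  2  3  4  5  6  7  8  9 10 11 12 13 14 15 16 17 18 19
     W  L  W  L  W  W  W  W  W  L  W  L  W  W  W  W  W  L  W  L
Position 19 is L, so the second player wins.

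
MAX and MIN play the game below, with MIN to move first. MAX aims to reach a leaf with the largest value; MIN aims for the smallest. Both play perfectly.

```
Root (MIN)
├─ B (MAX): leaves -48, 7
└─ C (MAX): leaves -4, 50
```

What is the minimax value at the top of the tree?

7

B (MAX): max(-48, 7) = 7
C (MAX): max(-4, 50) = 50
Root (MIN): min(7, 50) = 7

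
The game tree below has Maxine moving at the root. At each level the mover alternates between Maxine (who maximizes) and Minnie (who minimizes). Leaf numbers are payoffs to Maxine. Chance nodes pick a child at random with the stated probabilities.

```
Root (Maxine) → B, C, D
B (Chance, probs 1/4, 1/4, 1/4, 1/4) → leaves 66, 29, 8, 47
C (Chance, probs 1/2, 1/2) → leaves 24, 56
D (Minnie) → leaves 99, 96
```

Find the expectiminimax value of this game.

B (Chance): 1/4·66 + 1/4·29 + 1/4·8 + 1/4·47 = 37.5
C (Chance): 1/2·24 + 1/2·56 = 40
D (Minnie): min(99, 96) = 96
Root (Maxine): max(37.5, 40, 96) = 96

96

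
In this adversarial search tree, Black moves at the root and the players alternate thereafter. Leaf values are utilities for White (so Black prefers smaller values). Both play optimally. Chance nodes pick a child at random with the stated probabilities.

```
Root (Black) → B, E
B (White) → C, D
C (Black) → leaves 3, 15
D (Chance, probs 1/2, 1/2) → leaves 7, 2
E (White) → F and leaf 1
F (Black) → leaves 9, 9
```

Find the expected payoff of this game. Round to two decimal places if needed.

C (Black): min(3, 15) = 3
D (Chance): 1/2·7 + 1/2·2 = 4.5
B (White): max(3, 4.5) = 4.5
F (Black): min(9, 9) = 9
E (White): max(9, 1) = 9
Root (Black): min(4.5, 9) = 4.5

4.5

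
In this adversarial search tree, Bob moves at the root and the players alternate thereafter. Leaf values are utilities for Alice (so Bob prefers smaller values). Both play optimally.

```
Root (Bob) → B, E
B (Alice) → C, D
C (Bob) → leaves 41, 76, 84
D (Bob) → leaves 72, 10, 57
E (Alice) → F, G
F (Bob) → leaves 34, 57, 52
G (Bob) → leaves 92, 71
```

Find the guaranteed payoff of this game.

41

C (Bob): min(41, 76, 84) = 41
D (Bob): min(72, 10, 57) = 10
B (Alice): max(41, 10) = 41
F (Bob): min(34, 57, 52) = 34
G (Bob): min(92, 71) = 71
E (Alice): max(34, 71) = 71
Root (Bob): min(41, 71) = 41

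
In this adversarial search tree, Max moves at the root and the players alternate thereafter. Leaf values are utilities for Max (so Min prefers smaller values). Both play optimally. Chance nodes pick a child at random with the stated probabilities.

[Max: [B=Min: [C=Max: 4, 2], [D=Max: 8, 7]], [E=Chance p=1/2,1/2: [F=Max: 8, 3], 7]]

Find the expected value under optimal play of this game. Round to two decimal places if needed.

7.5

C (Max): max(4, 2) = 4
D (Max): max(8, 7) = 8
B (Min): min(4, 8) = 4
F (Max): max(8, 3) = 8
E (Chance): 1/2·8 + 1/2·7 = 7.5
Root (Max): max(4, 7.5) = 7.5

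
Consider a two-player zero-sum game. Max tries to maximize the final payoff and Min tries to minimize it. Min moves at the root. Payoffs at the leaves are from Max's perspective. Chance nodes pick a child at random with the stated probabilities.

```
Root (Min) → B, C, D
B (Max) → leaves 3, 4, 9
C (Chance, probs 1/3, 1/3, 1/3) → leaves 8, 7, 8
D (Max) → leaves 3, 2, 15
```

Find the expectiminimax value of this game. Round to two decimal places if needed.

B (Max): max(3, 4, 9) = 9
C (Chance): 1/3·8 + 1/3·7 + 1/3·8 = 7.67
D (Max): max(3, 2, 15) = 15
Root (Min): min(9, 7.67, 15) = 7.67

7.67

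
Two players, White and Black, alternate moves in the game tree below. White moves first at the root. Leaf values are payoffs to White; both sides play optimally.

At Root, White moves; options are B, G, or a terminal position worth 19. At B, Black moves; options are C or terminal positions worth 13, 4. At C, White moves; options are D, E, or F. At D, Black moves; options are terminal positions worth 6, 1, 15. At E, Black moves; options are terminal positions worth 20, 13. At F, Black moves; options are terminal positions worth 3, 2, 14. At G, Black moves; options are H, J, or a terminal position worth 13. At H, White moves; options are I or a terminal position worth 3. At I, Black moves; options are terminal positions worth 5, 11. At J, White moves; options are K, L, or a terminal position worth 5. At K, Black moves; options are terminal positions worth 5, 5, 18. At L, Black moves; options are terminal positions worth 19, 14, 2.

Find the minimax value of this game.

19

D (Black): min(6, 1, 15) = 1
E (Black): min(20, 13) = 13
F (Black): min(3, 2, 14) = 2
C (White): max(1, 13, 2) = 13
B (Black): min(13, 13, 4) = 4
I (Black): min(5, 11) = 5
H (White): max(5, 3) = 5
K (Black): min(5, 5, 18) = 5
L (Black): min(19, 14, 2) = 2
J (White): max(5, 2, 5) = 5
G (Black): min(5, 5, 13) = 5
Root (White): max(4, 5, 19) = 19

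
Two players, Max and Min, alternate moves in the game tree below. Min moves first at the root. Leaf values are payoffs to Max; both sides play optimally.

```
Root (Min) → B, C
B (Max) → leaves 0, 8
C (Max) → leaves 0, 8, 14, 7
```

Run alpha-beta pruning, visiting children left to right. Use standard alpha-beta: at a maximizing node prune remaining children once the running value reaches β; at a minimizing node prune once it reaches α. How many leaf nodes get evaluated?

B [α=-∞,β=+∞]: v=8
C [α=-∞,β=8]: v=8 after child 2 ≥ β → β-cutoff, skip 2
Root [α=-∞,β=+∞]: v=8
Leaves evaluated: 4 of 6.

4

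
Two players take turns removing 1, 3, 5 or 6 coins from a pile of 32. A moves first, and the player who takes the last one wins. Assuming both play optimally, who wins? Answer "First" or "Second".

Positions where the player to move wins (W) vs loses (L):
i:   0  1  2  3  4  5  6  7  8  9 10 11 12 13 14 15 16 17 18 19 20 21 22 23 24 25 26 27 28 29 30 31 32
     L  W  L  W  L  W  W  W  W  W  W  L  W  L  W  L  W  W  W  W  W  W  L  W  L  W  L  W  W  W  W  W  W
Position 32 is W, so the first player wins.

First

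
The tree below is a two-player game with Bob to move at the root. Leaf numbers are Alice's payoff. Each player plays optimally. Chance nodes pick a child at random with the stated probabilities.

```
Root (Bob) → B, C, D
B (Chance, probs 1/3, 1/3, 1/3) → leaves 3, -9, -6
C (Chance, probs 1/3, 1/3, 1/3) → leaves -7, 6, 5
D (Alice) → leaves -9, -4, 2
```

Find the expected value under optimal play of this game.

B (Chance): 1/3·3 + 1/3·-9 + 1/3·-6 = -4
C (Chance): 1/3·-7 + 1/3·6 + 1/3·5 = 1.33
D (Alice): max(-9, -4, 2) = 2
Root (Bob): min(-4, 1.33, 2) = -4

-4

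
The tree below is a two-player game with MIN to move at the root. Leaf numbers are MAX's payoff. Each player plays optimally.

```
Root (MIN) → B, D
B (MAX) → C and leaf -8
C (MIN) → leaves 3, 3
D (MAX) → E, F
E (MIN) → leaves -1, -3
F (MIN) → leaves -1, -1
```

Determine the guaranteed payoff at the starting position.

-1

C (MIN): min(3, 3) = 3
B (MAX): max(3, -8) = 3
E (MIN): min(-1, -3) = -3
F (MIN): min(-1, -1) = -1
D (MAX): max(-3, -1) = -1
Root (MIN): min(3, -1) = -1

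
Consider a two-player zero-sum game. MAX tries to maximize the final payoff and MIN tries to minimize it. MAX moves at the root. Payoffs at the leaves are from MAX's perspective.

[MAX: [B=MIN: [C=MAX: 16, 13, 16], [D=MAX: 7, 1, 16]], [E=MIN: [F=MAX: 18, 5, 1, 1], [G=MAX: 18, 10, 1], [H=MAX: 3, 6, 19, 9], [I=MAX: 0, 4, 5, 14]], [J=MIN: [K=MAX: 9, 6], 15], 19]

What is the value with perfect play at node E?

14

F: max(18, 5, 1, 1) = 18
G: max(18, 10, 1) = 18
H: max(3, 6, 19, 9) = 19
I: max(0, 4, 5, 14) = 14
E: min(18, 18, 19, 14) = 14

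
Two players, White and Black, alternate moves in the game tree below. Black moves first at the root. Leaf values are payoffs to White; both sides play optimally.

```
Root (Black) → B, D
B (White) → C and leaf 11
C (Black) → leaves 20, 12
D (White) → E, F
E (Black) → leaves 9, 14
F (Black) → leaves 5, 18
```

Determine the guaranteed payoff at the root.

9

C (Black): min(20, 12) = 12
B (White): max(12, 11) = 12
E (Black): min(9, 14) = 9
F (Black): min(5, 18) = 5
D (White): max(9, 5) = 9
Root (Black): min(12, 9) = 9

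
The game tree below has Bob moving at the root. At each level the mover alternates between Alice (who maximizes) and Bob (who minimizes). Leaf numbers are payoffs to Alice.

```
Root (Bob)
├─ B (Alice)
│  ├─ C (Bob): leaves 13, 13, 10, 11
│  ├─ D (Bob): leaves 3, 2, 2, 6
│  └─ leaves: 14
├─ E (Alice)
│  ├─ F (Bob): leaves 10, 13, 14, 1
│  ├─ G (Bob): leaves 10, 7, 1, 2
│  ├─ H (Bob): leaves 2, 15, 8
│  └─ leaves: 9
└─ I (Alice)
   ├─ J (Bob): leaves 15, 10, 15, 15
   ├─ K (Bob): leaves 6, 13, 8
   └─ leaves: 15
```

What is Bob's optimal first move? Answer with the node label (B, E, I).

C (Bob): min(13, 13, 10, 11) = 10
D (Bob): min(3, 2, 2, 6) = 2
B (Alice): max(10, 2, 14) = 14
F (Bob): min(10, 13, 14, 1) = 1
G (Bob): min(10, 7, 1, 2) = 1
H (Bob): min(2, 15, 8) = 2
E (Alice): max(1, 1, 2, 9) = 9
J (Bob): min(15, 10, 15, 15) = 10
K (Bob): min(6, 13, 8) = 6
I (Alice): max(10, 6, 15) = 15
Root (Bob): min(14, 9, 15) = 9
Bob picks the child with the lowest value: E (value 9).

E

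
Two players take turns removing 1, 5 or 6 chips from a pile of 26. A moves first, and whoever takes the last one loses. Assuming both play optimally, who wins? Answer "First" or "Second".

Compute winning (W) and losing (L) positions by backward induction:
i:   0  1  2  3  4  5  6  7  8  9 10 11 12 13 14 15 16 17 18 19 20 21 22 23 24 25 26
     W  L  W  L  W  L  W  W  W  W  W  W  L  W  L  W  L  W  W  W  W  W  W  L  W  L  W
Position 26 is W, so the first player wins.

First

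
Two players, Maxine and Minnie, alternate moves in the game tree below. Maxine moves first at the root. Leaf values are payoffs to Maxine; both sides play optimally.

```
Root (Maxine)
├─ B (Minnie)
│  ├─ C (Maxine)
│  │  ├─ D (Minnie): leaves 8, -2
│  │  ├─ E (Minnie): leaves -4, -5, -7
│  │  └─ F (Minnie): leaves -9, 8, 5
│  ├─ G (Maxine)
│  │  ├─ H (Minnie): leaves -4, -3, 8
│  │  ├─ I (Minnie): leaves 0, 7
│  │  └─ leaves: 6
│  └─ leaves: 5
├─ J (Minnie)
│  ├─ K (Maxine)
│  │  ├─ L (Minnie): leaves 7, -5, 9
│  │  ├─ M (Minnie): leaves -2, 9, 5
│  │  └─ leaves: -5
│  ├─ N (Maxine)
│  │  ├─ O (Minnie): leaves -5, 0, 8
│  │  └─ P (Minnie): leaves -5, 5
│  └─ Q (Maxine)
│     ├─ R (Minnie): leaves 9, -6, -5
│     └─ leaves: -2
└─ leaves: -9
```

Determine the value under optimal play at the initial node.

D (Minnie): min(8, -2) = -2
E (Minnie): min(-4, -5, -7) = -7
F (Minnie): min(-9, 8, 5) = -9
C (Maxine): max(-2, -7, -9) = -2
H (Minnie): min(-4, -3, 8) = -4
I (Minnie): min(0, 7) = 0
G (Maxine): max(-4, 0, 6) = 6
B (Minnie): min(-2, 6, 5) = -2
L (Minnie): min(7, -5, 9) = -5
M (Minnie): min(-2, 9, 5) = -2
K (Maxine): max(-5, -2, -5) = -2
O (Minnie): min(-5, 0, 8) = -5
P (Minnie): min(-5, 5) = -5
N (Maxine): max(-5, -5) = -5
R (Minnie): min(9, -6, -5) = -6
Q (Maxine): max(-6, -2) = -2
J (Minnie): min(-2, -5, -2) = -5
Root (Maxine): max(-2, -5, -9) = -2

-2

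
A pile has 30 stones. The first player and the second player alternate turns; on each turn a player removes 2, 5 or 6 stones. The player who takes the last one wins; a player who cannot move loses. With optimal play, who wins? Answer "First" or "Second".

Second

Positions where the player to move wins (W) vs loses (L):
i:   0  1  2  3  4  5  6  7  8  9 10 11 12 13 14 15 16 17 18 19 20 21 22 23 24 25 26 27 28 29 30
     L  L  W  W  L  W  W  W  L  W  W  L  L  W  W  L  W  W  W  L  W  W  L  L  W  W  L  W  W  W  L
Position 30 is L, so the second player wins.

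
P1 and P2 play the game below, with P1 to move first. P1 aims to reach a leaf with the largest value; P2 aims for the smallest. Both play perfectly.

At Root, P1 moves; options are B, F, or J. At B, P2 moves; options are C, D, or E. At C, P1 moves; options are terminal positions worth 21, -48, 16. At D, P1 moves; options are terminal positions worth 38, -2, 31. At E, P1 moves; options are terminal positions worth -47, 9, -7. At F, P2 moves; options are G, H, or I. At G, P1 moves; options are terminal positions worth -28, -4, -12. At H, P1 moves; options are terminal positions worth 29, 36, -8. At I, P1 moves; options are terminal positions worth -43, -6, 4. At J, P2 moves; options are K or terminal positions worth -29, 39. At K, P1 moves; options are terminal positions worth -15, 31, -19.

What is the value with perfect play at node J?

-29

K: max(-15, 31, -19) = 31
J: min(31, -29, 39) = -29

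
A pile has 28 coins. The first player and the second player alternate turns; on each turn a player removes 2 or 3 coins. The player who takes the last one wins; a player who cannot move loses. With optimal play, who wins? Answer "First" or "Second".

First

Positions where the player to move wins (W) vs loses (L):
i:   0  1  2  3  4  5  6  7  8  9 10 11 12 13 14 15 16 17 18 19 20 21 22 23 24 25 26 27 28
     L  L  W  W  W  L  L  W  W  W  L  L  W  W  W  L  L  W  W  W  L  L  W  W  W  L  L  W  W
Position 28 is W, so the first player wins.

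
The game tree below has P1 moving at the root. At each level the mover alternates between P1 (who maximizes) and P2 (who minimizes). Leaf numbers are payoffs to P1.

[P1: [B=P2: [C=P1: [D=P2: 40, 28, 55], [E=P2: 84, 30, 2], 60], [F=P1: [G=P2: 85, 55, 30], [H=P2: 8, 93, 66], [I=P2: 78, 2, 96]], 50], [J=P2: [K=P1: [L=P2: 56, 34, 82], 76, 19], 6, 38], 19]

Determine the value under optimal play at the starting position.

30

D (P2): min(40, 28, 55) = 28
E (P2): min(84, 30, 2) = 2
C (P1): max(28, 2, 60) = 60
G (P2): min(85, 55, 30) = 30
H (P2): min(8, 93, 66) = 8
I (P2): min(78, 2, 96) = 2
F (P1): max(30, 8, 2) = 30
B (P2): min(60, 30, 50) = 30
L (P2): min(56, 34, 82) = 34
K (P1): max(34, 76, 19) = 76
J (P2): min(76, 6, 38) = 6
Root (P1): max(30, 6, 19) = 30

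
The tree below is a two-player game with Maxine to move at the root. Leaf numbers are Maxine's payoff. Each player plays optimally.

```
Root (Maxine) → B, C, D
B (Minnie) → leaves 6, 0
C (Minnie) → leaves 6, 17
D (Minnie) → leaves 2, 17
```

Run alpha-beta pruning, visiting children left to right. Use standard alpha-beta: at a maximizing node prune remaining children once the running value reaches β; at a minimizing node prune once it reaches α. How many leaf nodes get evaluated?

B [α=-∞,β=+∞]: v=0
C [α=0,β=+∞]: v=6
D [α=6,β=+∞]: v=2 after child 1 ≤ α → α-cutoff, skip 1
Root [α=-∞,β=+∞]: v=6
Leaves evaluated: 5 of 6.

5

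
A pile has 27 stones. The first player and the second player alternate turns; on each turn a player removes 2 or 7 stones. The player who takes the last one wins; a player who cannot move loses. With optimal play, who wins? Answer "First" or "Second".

Second

Positions where the player to move wins (W) vs loses (L):
i:   0  1  2  3  4  5  6  7  8  9 10 11 12 13 14 15 16 17 18 19 20 21 22 23 24 25 26 27
     L  L  W  W  L  L  W  W  W  L  L  W  W  L  L  W  W  W  L  L  W  W  L  L  W  W  W  L
Position 27 is L, so the second player wins.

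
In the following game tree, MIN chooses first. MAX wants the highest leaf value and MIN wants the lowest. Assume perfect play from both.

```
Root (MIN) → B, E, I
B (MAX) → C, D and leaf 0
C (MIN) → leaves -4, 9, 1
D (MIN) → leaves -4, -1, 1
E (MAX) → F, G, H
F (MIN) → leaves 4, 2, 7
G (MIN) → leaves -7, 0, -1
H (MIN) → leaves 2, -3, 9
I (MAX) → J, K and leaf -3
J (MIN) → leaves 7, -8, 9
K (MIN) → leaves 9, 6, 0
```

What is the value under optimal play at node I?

J: min(7, -8, 9) = -8
K: min(9, 6, 0) = 0
I: max(-8, 0, -3) = 0

0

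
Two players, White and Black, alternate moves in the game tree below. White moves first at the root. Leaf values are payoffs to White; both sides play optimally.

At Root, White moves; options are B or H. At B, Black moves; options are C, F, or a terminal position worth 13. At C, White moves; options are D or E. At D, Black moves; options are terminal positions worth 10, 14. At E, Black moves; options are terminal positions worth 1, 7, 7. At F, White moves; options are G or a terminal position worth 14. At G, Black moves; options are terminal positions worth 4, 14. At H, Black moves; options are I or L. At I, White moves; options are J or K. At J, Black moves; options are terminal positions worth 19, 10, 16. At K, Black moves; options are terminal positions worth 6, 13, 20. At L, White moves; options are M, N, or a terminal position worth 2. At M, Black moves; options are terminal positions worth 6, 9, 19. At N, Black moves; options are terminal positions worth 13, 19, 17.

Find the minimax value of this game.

D (Black): min(10, 14) = 10
E (Black): min(1, 7, 7) = 1
C (White): max(10, 1) = 10
G (Black): min(4, 14) = 4
F (White): max(4, 14) = 14
B (Black): min(10, 14, 13) = 10
J (Black): min(19, 10, 16) = 10
K (Black): min(6, 13, 20) = 6
I (White): max(10, 6) = 10
M (Black): min(6, 9, 19) = 6
N (Black): min(13, 19, 17) = 13
L (White): max(6, 13, 2) = 13
H (Black): min(10, 13) = 10
Root (White): max(10, 10) = 10

10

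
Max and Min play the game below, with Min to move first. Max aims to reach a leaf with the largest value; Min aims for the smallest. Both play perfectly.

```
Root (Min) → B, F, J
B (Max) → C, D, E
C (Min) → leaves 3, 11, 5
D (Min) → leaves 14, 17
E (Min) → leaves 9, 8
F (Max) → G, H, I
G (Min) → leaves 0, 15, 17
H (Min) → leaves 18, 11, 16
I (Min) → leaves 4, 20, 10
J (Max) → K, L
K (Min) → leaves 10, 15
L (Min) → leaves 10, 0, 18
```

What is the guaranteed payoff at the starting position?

10

C (Min): min(3, 11, 5) = 3
D (Min): min(14, 17) = 14
E (Min): min(9, 8) = 8
B (Max): max(3, 14, 8) = 14
G (Min): min(0, 15, 17) = 0
H (Min): min(18, 11, 16) = 11
I (Min): min(4, 20, 10) = 4
F (Max): max(0, 11, 4) = 11
K (Min): min(10, 15) = 10
L (Min): min(10, 0, 18) = 0
J (Max): max(10, 0) = 10
Root (Min): min(14, 11, 10) = 10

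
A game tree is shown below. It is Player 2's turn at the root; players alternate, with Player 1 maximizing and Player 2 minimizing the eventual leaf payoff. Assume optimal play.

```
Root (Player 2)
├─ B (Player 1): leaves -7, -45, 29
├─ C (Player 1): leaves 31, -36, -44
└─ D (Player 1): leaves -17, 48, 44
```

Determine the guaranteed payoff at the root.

29

B (Player 1): max(-7, -45, 29) = 29
C (Player 1): max(31, -36, -44) = 31
D (Player 1): max(-17, 48, 44) = 48
Root (Player 2): min(29, 31, 48) = 29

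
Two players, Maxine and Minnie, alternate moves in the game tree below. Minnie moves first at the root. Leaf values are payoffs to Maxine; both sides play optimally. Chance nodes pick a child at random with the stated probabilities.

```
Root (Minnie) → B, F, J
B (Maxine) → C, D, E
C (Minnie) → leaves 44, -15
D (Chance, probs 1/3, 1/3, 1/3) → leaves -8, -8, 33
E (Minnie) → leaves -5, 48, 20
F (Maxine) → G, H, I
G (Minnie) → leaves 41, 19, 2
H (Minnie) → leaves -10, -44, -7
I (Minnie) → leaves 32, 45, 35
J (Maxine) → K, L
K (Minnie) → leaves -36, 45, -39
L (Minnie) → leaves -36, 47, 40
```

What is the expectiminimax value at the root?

-36

C (Minnie): min(44, -15) = -15
D (Chance): 1/3·-8 + 1/3·-8 + 1/3·33 = 5.67
E (Minnie): min(-5, 48, 20) = -5
B (Maxine): max(-15, 5.67, -5) = 5.67
G (Minnie): min(41, 19, 2) = 2
H (Minnie): min(-10, -44, -7) = -44
I (Minnie): min(32, 45, 35) = 32
F (Maxine): max(2, -44, 32) = 32
K (Minnie): min(-36, 45, -39) = -39
L (Minnie): min(-36, 47, 40) = -36
J (Maxine): max(-39, -36) = -36
Root (Minnie): min(5.67, 32, -36) = -36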